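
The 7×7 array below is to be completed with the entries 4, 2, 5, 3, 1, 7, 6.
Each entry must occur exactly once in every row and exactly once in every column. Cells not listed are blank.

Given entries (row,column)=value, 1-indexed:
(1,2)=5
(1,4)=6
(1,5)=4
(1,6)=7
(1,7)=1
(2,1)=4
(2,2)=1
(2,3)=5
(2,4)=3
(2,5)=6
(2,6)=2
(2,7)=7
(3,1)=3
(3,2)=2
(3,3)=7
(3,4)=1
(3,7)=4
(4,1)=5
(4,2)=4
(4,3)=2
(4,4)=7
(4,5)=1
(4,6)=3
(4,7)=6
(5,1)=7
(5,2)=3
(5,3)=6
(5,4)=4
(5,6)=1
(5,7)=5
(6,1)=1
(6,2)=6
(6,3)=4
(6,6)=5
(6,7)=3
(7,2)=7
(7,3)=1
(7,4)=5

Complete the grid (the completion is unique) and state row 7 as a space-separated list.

6 7 1 5 3 4 2

Row 7, column 7: row 7 has {5, 1, 7} and column 7 has {4, 5, 3, 1, 7, 6}, leaving only 2.
Row 7, column 1: row 7 has {2, 5, 1, 7} and column 1 has {4, 5, 3, 1, 7}, leaving only 6.
Row 7, column 5: row 7 has {2, 5, 1, 7, 6} and column 5 has {4, 1, 6}, leaving only 3.
Row 7, column 6: row 7 has {2, 5, 3, 1, 7, 6} and column 6 has {2, 5, 3, 1, 7}, leaving only 4.
So row 7 reads: 6 7 1 5 3 4 2.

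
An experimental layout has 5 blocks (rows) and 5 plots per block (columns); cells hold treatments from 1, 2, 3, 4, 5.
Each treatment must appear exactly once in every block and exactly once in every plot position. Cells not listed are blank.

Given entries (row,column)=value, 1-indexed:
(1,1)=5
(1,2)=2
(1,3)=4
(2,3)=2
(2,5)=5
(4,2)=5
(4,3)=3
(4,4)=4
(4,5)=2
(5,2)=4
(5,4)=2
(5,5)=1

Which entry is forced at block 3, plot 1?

Block 1, plot 5: block 1 has {2, 4, 5} and plot 5 has {1, 2, 5}, leaving only 3.
Block 1, plot 4: block 1 has {2, 3, 4, 5} and plot 4 has {2, 4}, leaving only 1.
Block 2, plot 4: block 2 has {2, 5} and plot 4 has {1, 2, 4}, leaving only 3.
Block 2, plot 2: block 2 has {2, 3, 5} and plot 2 has {2, 4, 5}, leaving only 1.
Block 2, plot 1: block 2 has {1, 2, 3, 5} and plot 1 has {5}, leaving only 4.
Block 3, plot 2: block 3 has {} and plot 2 has {1, 2, 4, 5}, leaving only 3.
Block 3, plot 4: block 3 has {3} and plot 4 has {1, 2, 3, 4}, leaving only 5.
Block 3, plot 3: block 3 has {3, 5} and plot 3 has {2, 3, 4}, leaving only 1.
Block 3 already has {1, 3, 5} and plot 1 already has {4, 5}, so block 3, plot 1 must be 2.

2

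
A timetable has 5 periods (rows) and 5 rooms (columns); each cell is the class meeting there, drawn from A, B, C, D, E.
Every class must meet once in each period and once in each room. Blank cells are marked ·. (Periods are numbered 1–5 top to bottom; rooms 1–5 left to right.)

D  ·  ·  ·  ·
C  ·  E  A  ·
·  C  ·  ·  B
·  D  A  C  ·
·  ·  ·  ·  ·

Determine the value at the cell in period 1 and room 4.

B

Period 2, room 2: period 2 has {A, C, E} and room 2 has {C, D}, leaving only B.
Period 2, room 5: period 2 has {A, B, C, E} and room 5 has {B}, leaving only D.
Period 3, room 3: period 3 has {B, C} and room 3 has {A, E}, leaving only D.
Period 3, room 4: period 3 has {B, C, D} and room 4 has {A, C}, leaving only E.
Period 1 already has {D} and room 4 already has {A, C, E}, so period 1, room 4 must be B.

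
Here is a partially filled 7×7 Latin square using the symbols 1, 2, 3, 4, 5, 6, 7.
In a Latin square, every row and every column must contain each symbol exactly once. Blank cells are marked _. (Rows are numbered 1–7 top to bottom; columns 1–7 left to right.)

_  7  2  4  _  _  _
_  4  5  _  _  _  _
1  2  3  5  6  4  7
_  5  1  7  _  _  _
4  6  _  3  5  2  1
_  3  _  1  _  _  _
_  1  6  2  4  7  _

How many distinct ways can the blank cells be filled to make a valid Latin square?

7

Row 1, column 1: eliminating its row and column leaves {3, 5, 6}.
Row 1, column 5: eliminating its row and column leaves {1, 3}.
Row 1, column 6: eliminating its row and column leaves {1, 3, 5, 6}.
Row 1, column 7: eliminating its row and column leaves {3, 5, 6}.
Row 2, column 1: eliminating its row and column leaves {2, 3, 6, 7}.
Row 2, column 4: eliminating its row and column leaves {6}.
Row 2, column 5: eliminating its row and column leaves {1, 2, 3, 7}.
Row 2, column 6: eliminating its row and column leaves {1, 3, 6}.
Row 2, column 7: eliminating its row and column leaves {2, 3, 6}.
Row 4, column 1: eliminating its row and column leaves {2, 3, 6}.
Row 4, column 5: eliminating its row and column leaves {2, 3}.
Row 4, column 6: eliminating its row and column leaves {3, 6}.
Row 4, column 7: eliminating its row and column leaves {2, 3, 4, 6}.
Row 5, column 3: eliminating its row and column leaves {7}.
Row 6, column 1: eliminating its row and column leaves {2, 5, 6, 7}.
Row 6, column 3: eliminating its row and column leaves {4, 7}.
Row 6, column 5: eliminating its row and column leaves {2, 7}.
Row 6, column 6: eliminating its row and column leaves {5, 6}.
Row 6, column 7: eliminating its row and column leaves {2, 4, 5, 6}.
Row 7, column 1: eliminating its row and column leaves {3, 5}.
Row 7, column 7: eliminating its row and column leaves {3, 5}.
Enumerating the assignments across these blanks that avoid any row or column repeat gives 7 completions.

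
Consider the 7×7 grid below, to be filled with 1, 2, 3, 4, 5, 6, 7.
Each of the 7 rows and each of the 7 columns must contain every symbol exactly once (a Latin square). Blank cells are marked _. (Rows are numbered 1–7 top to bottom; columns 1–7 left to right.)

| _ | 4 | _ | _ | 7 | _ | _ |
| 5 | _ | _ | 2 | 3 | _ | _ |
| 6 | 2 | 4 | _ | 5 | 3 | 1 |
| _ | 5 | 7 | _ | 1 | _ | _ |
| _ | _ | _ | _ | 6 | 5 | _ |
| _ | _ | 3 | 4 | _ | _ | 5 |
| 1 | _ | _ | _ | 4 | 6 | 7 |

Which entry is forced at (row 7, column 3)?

Row 3, column 4: row 3 has {1, 2, 3, 4, 5, 6} and column 4 has {2, 4}, leaving only 7.
Row 6, column 5: row 6 has {3, 4, 5} and column 5 has {1, 3, 4, 5, 6, 7}, leaving only 2.
Row 6, column 1: row 6 has {2, 3, 4, 5} and column 1 has {1, 5, 6}, leaving only 7.
Row 6, column 6: row 6 has {2, 3, 4, 5, 7} and column 6 has {3, 5, 6}, leaving only 1.
Row 1, column 6: row 1 has {4, 7} and column 6 has {1, 3, 5, 6}, leaving only 2.
Row 1, column 1: row 1 has {2, 4, 7} and column 1 has {1, 5, 6, 7}, leaving only 3.
Row 1, column 7: row 1 has {2, 3, 4, 7} and column 7 has {1, 5, 7}, leaving only 6.
Row 2, column 7: row 2 has {2, 3, 5} and column 7 has {1, 5, 6, 7}, leaving only 4.
Row 2, column 6: row 2 has {2, 3, 4, 5} and column 6 has {1, 2, 3, 5, 6}, leaving only 7.
Row 4, column 6: row 4 has {1, 5, 7} and column 6 has {1, 2, 3, 5, 6, 7}, leaving only 4.
Row 4, column 1: row 4 has {1, 4, 5, 7} and column 1 has {1, 3, 5, 6, 7}, leaving only 2.
Row 4, column 7: row 4 has {1, 2, 4, 5, 7} and column 7 has {1, 4, 5, 6, 7}, leaving only 3.
Row 4, column 4: row 4 has {1, 2, 3, 4, 5, 7} and column 4 has {2, 4, 7}, leaving only 6.
Row 5, column 1: row 5 has {5, 6} and column 1 has {1, 2, 3, 5, 6, 7}, leaving only 4.
Row 5, column 7: row 5 has {4, 5, 6} and column 7 has {1, 3, 4, 5, 6, 7}, leaving only 2.
Row 5, column 3: row 5 has {2, 4, 5, 6} and column 3 has {3, 4, 7}, leaving only 1.
Row 1, column 3: row 1 has {2, 3, 4, 6, 7} and column 3 has {1, 3, 4, 7}, leaving only 5.
Row 7 already has {1, 4, 6, 7} and column 3 already has {1, 3, 4, 5, 7}, so row 7, column 3 must be 2.

2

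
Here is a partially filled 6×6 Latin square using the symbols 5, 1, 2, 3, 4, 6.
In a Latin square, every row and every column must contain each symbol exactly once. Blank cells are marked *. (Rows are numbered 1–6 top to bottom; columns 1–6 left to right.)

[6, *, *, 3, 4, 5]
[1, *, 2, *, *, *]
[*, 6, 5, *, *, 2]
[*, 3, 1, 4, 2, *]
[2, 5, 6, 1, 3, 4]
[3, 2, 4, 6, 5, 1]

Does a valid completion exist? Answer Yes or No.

Row 1, column 3: row 1 together with column 3 already contain {5, 1, 2, 3, 4, 6} — every symbol — so nothing can go there. The grid has no valid completion.

No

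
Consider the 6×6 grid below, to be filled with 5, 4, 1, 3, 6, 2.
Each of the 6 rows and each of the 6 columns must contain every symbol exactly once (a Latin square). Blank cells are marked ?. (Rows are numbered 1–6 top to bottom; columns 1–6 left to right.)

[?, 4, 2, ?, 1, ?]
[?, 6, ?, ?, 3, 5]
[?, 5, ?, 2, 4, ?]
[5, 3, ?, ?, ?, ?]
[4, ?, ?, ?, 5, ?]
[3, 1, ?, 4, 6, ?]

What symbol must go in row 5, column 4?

3

Row 1, column 1: row 1 has {4, 1, 2} and column 1 has {5, 4, 3}, leaving only 6.
Row 1, column 6: row 1 has {4, 1, 6, 2} and column 6 has {5}, leaving only 3.
Row 1, column 4: row 1 has {4, 1, 3, 6, 2} and column 4 has {4, 2}, leaving only 5.
Row 2, column 4: row 2 has {5, 3, 6} and column 4 has {5, 4, 2}, leaving only 1.
Row 2, column 1: row 2 has {5, 1, 3, 6} and column 1 has {5, 4, 3, 6}, leaving only 2.
Row 2, column 3: row 2 has {5, 1, 3, 6, 2} and column 3 has {2}, leaving only 4.
Row 3, column 1: row 3 has {5, 4, 2} and column 1 has {5, 4, 3, 6, 2}, leaving only 1.
Row 3, column 6: row 3 has {5, 4, 1, 2} and column 6 has {5, 3}, leaving only 6.
Row 3, column 3: row 3 has {5, 4, 1, 6, 2} and column 3 has {4, 2}, leaving only 3.
Row 4, column 4: row 4 has {5, 3} and column 4 has {5, 4, 1, 2}, leaving only 6.
Row 5 already has {5, 4} and column 4 already has {5, 4, 1, 6, 2}, so row 5, column 4 must be 3.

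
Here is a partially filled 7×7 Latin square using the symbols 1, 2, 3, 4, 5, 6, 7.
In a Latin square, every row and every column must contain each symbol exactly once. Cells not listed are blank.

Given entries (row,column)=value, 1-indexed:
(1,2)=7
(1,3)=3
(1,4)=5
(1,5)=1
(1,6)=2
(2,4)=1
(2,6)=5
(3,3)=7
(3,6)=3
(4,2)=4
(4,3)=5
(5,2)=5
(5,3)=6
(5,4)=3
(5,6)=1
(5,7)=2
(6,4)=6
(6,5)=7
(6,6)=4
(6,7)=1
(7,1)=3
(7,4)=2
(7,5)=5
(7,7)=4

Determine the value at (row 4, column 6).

Row 1, column 7: row 1 has {1, 2, 3, 5, 7} and column 7 has {1, 2, 4}, leaving only 6.
Row 1, column 1: row 1 has {1, 2, 3, 5, 6, 7} and column 1 has {3}, leaving only 4.
Row 3, column 4: row 3 has {3, 7} and column 4 has {1, 2, 3, 5, 6}, leaving only 4.
Row 3, column 7: row 3 has {3, 4, 7} and column 7 has {1, 2, 4, 6}, leaving only 5.
Row 4, column 4: row 4 has {4, 5} and column 4 has {1, 2, 3, 4, 5, 6}, leaving only 7.
Row 4 already has {4, 5, 7} and column 6 already has {1, 2, 3, 4, 5}, so row 4, column 6 must be 6.

6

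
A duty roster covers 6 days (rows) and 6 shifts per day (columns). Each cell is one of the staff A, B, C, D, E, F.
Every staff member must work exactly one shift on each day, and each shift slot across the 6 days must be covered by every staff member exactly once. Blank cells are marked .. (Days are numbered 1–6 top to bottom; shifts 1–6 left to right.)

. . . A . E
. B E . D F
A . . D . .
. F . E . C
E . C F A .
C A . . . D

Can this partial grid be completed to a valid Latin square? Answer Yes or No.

Day 2, shift 1: day 2 together with shift 1 already contain {A, B, C, D, E, F} — every symbol — so nothing can go there. The grid has no valid completion.

No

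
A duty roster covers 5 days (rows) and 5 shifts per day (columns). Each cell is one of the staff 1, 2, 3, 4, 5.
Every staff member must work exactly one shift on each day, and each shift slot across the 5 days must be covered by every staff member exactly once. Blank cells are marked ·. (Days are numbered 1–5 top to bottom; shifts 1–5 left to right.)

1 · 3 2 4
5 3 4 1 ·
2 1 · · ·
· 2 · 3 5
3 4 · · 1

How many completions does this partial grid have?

1

Day 1, shift 2: eliminating its day and shift leaves {5}.
Day 2, shift 5: eliminating its day and shift leaves {2}.
Day 3, shift 3: eliminating its day and shift leaves {5}.
Day 3, shift 4: eliminating its day and shift leaves {4, 5}.
Day 3, shift 5: eliminating its day and shift leaves {3}.
Day 4, shift 1: eliminating its day and shift leaves {4}.
Day 4, shift 3: eliminating its day and shift leaves {1}.
Day 5, shift 3: eliminating its day and shift leaves {2, 5}.
Day 5, shift 4: eliminating its day and shift leaves {5}.
Only one assignment across all blanks avoids any day or shift repeat, giving 1 completion.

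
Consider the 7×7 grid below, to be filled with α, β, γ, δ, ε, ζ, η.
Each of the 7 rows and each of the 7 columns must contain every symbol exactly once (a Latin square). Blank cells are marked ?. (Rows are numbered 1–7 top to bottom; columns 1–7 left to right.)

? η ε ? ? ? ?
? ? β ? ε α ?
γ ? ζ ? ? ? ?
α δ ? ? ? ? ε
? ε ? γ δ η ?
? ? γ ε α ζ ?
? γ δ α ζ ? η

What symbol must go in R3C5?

Row 2, column 2: row 2 has {α, β, ε} and column 2 has {γ, δ, ε, η}, leaving only ζ.
Row 4, column 3: row 4 has {α, δ, ε} and column 3 has {β, γ, δ, ε, ζ}, leaving only η.
Row 5, column 3: row 5 has {γ, δ, ε, η} and column 3 has {β, γ, δ, ε, ζ, η}, leaving only α.
Row 6, column 2: row 6 has {α, γ, ε, ζ} and column 2 has {γ, δ, ε, ζ, η}, leaving only β.
Row 3, column 2: row 3 has {γ, ζ} and column 2 has {β, γ, δ, ε, ζ, η}, leaving only α.
Row 6, column 7: row 6 has {α, β, γ, ε, ζ} and column 7 has {ε, η}, leaving only δ.
Row 2, column 7: row 2 has {α, β, ε, ζ} and column 7 has {δ, ε, η}, leaving only γ.
Row 3, column 7: row 3 has {α, γ, ζ} and column 7 has {γ, δ, ε, η}, leaving only β.
Row 3 already has {α, β, γ, ζ} and column 5 already has {α, δ, ε, ζ}, so row 3, column 5 must be η.

η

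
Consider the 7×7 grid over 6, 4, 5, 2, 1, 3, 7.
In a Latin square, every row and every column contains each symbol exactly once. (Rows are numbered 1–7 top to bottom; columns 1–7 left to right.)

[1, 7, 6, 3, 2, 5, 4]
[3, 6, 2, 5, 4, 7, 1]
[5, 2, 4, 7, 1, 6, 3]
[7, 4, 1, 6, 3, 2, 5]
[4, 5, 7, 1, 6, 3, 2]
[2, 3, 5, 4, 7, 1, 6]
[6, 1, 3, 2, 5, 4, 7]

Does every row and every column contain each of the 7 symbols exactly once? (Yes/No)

Each row is a permutation of the 7 symbols, and so is each column.

Yes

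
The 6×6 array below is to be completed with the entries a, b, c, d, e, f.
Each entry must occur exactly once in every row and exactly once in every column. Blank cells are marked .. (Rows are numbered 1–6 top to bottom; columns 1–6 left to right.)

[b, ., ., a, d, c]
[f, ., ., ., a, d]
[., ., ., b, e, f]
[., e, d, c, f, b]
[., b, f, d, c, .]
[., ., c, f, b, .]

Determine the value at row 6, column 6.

e

Row 1, column 2: row 1 has {a, b, c, d} and column 2 has {b, e}, leaving only f.
Row 1, column 3: row 1 has {a, b, c, d, f} and column 3 has {c, d, f}, leaving only e.
Row 2, column 2: row 2 has {a, d, f} and column 2 has {b, e, f}, leaving only c.
Row 2, column 3: row 2 has {a, c, d, f} and column 3 has {c, d, e, f}, leaving only b.
Row 2, column 4: row 2 has {a, b, c, d, f} and column 4 has {a, b, c, d, f}, leaving only e.
Row 3, column 3: row 3 has {b, e, f} and column 3 has {b, c, d, e, f}, leaving only a.
Row 3, column 2: row 3 has {a, b, e, f} and column 2 has {b, c, e, f}, leaving only d.
Row 3, column 1: row 3 has {a, b, d, e, f} and column 1 has {b, f}, leaving only c.
Row 4, column 1: row 4 has {b, c, d, e, f} and column 1 has {b, c, f}, leaving only a.
Row 5, column 1: row 5 has {b, c, d, f} and column 1 has {a, b, c, f}, leaving only e.
Row 5, column 6: row 5 has {b, c, d, e, f} and column 6 has {b, c, d, f}, leaving only a.
Row 6 already has {b, c, f} and column 6 already has {a, b, c, d, f}, so row 6, column 6 must be e.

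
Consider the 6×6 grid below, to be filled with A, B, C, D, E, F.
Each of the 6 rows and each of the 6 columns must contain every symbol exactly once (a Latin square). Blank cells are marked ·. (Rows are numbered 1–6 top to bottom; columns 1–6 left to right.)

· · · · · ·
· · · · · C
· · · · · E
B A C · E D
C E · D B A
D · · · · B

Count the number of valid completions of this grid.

48

Row 1, column 1: eliminating its row and column leaves {A, E, F}.
Row 1, column 2: eliminating its row and column leaves {B, C, D, F}.
Row 1, column 3: eliminating its row and column leaves {A, B, D, E, F}.
Row 1, column 4: eliminating its row and column leaves {A, B, C, E, F}.
Row 1, column 5: eliminating its row and column leaves {A, C, D, F}.
Row 1, column 6: eliminating its row and column leaves {F}.
Row 2, column 1: eliminating its row and column leaves {A, E, F}.
Row 2, column 2: eliminating its row and column leaves {B, D, F}.
Row 2, column 3: eliminating its row and column leaves {A, B, D, E, F}.
Row 2, column 4: eliminating its row and column leaves {A, B, E, F}.
Row 2, column 5: eliminating its row and column leaves {A, D, F}.
Row 3, column 1: eliminating its row and column leaves {A, F}.
Row 3, column 2: eliminating its row and column leaves {B, C, D, F}.
Row 3, column 3: eliminating its row and column leaves {A, B, D, F}.
Row 3, column 4: eliminating its row and column leaves {A, B, C, F}.
Row 3, column 5: eliminating its row and column leaves {A, C, D, F}.
Row 4, column 4: eliminating its row and column leaves {F}.
Row 5, column 3: eliminating its row and column leaves {F}.
Row 6, column 2: eliminating its row and column leaves {C, F}.
Row 6, column 3: eliminating its row and column leaves {A, E, F}.
Row 6, column 4: eliminating its row and column leaves {A, C, E, F}.
Row 6, column 5: eliminating its row and column leaves {A, C, F}.
Enumerating the assignments across these blanks that avoid any row or column repeat gives 48 completions.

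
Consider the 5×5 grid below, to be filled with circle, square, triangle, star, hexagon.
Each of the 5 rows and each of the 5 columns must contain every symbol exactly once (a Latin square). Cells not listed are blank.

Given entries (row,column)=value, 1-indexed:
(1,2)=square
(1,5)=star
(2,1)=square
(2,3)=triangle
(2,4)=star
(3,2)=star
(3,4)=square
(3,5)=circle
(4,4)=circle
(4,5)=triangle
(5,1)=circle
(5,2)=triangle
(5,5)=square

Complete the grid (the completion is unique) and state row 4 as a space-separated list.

star hexagon square circle triangle

Row 4, column 2: row 4 has {circle, triangle} and column 2 has {square, triangle, star}, leaving only hexagon.
Row 4, column 1: row 4 has {circle, triangle, hexagon} and column 1 has {circle, square}, leaving only star.
Row 4, column 3: row 4 has {circle, triangle, star, hexagon} and column 3 has {triangle}, leaving only square.
So row 4 reads: star hexagon square circle triangle.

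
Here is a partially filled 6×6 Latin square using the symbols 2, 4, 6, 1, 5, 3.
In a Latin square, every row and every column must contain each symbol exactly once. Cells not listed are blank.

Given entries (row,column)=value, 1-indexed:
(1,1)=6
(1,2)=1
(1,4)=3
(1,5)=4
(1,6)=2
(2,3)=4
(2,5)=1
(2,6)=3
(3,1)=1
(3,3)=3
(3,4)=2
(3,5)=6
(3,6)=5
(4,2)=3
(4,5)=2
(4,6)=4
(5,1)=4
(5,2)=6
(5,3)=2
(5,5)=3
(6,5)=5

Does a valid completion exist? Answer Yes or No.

Yes

No row or column among the givens repeats a symbol, and propagating forced cells runs into no contradiction.
One valid completion exists (for instance, 6 1 5 3 4 2 / 2 5 4 6 1 3 / 1 4 3 2 6 5 / 5 3 6 1 2 4 / 4 6 2 5 3 1 / 3 2 1 4 5 6).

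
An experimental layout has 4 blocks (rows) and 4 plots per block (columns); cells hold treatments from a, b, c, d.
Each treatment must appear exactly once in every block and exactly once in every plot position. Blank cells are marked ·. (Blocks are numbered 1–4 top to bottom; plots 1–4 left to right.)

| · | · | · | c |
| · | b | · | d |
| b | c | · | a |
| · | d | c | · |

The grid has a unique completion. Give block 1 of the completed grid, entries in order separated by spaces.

Block 1, plot 2: block 1 has {c} and plot 2 has {b, c, d}, leaving only a.
Block 1, plot 1: block 1 has {a, c} and plot 1 has {b}, leaving only d.
Block 1, plot 3: block 1 has {a, c, d} and plot 3 has {c}, leaving only b.
So block 1 reads: d a b c.

d a b c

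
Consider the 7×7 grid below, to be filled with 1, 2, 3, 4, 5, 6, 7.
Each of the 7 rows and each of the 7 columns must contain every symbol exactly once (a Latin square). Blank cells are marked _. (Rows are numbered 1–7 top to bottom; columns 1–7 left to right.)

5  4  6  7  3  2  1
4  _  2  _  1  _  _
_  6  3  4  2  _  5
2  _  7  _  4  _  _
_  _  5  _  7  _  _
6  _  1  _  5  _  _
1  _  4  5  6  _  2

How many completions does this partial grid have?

Row 2, column 2: eliminating its row and column leaves {3, 5, 7}.
Row 2, column 4: eliminating its row and column leaves {3, 6}.
Row 2, column 6: eliminating its row and column leaves {3, 5, 6, 7}.
Row 2, column 7: eliminating its row and column leaves {3, 6, 7}.
Row 3, column 1: eliminating its row and column leaves {7}.
Row 3, column 6: eliminating its row and column leaves {1, 7}.
Row 4, column 2: eliminating its row and column leaves {1, 3, 5}.
Row 4, column 4: eliminating its row and column leaves {1, 3, 6}.
Row 4, column 6: eliminating its row and column leaves {1, 3, 5, 6}.
Row 4, column 7: eliminating its row and column leaves {3, 6}.
Row 5, column 1: eliminating its row and column leaves {3}.
Row 5, column 2: eliminating its row and column leaves {1, 2, 3}.
Row 5, column 4: eliminating its row and column leaves {1, 2, 3, 6}.
Row 5, column 6: eliminating its row and column leaves {1, 3, 4, 6}.
Row 5, column 7: eliminating its row and column leaves {3, 4, 6}.
Row 6, column 2: eliminating its row and column leaves {2, 3, 7}.
Row 6, column 4: eliminating its row and column leaves {2, 3}.
Row 6, column 6: eliminating its row and column leaves {3, 4, 7}.
Row 6, column 7: eliminating its row and column leaves {3, 4, 7}.
Row 7, column 2: eliminating its row and column leaves {3, 7}.
Row 7, column 6: eliminating its row and column leaves {3, 7}.
Enumerating the assignments across these blanks that avoid any row or column repeat gives 8 completions.

8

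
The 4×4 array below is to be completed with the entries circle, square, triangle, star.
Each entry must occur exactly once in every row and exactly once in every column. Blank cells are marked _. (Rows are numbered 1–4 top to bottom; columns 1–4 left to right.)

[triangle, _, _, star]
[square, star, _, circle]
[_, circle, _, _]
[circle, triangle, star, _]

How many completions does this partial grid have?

1

Row 1, column 2: eliminating its row and column leaves {square}.
Row 1, column 3: eliminating its row and column leaves {circle, square}.
Row 2, column 3: eliminating its row and column leaves {triangle}.
Row 3, column 1: eliminating its row and column leaves {star}.
Row 3, column 3: eliminating its row and column leaves {square, triangle}.
Row 3, column 4: eliminating its row and column leaves {square, triangle}.
Row 4, column 4: eliminating its row and column leaves {square}.
Only one assignment across all blanks avoids any row or column repeat, giving 1 completion.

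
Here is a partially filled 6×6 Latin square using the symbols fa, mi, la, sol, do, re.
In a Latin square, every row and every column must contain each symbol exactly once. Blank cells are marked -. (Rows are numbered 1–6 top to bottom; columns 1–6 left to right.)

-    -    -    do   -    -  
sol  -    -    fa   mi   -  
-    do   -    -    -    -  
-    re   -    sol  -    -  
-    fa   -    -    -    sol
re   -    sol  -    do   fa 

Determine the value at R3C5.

sol

Row 2, column 2: row 2 has {fa, mi, sol} and column 2 has {fa, do, re}, leaving only la.
Row 6, column 2: row 6 has {fa, sol, do, re} and column 2 has {fa, la, do, re}, leaving only mi.
Row 1, column 2: row 1 has {do} and column 2 has {fa, mi, la, do, re}, leaving only sol.
Row 6, column 4: row 6 has {fa, mi, sol, do, re} and column 4 has {fa, sol, do}, leaving only la.
Row 3, column 5 is narrowed to {fa, la, sol, re}.
If it were fa, then row 5, column 5 would be left with no valid symbol.
If it were la, then row 5, column 5 would be left with no valid symbol.
If it were re, then row 3, column 3 would be left with no valid symbol.
So row 3, column 5 must be sol.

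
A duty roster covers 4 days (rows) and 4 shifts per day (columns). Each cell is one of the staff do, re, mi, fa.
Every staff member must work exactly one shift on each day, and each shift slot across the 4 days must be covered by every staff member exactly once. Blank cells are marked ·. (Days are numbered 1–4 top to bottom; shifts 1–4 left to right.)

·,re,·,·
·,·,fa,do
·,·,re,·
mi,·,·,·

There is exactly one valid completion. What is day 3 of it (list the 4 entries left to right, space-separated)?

fa do re mi

Day 2, shift 1: day 2 has {do, fa} and shift 1 has {mi}, leaving only re.
Day 2, shift 2: day 2 has {do, re, fa} and shift 2 has {re}, leaving only mi.
Day 4, shift 3: day 4 has {mi} and shift 3 has {re, fa}, leaving only do.
Day 1, shift 3: day 1 has {re} and shift 3 has {do, re, fa}, leaving only mi.
Day 1, shift 4: day 1 has {re, mi} and shift 4 has {do}, leaving only fa.
Day 3, shift 4: day 3 has {re} and shift 4 has {do, fa}, leaving only mi.
Day 1, shift 1: day 1 has {re, mi, fa} and shift 1 has {re, mi}, leaving only do.
Day 3, shift 1: day 3 has {re, mi} and shift 1 has {do, re, mi}, leaving only fa.
Day 3, shift 2: day 3 has {re, mi, fa} and shift 2 has {re, mi}, leaving only do.
So day 3 reads: fa do re mi.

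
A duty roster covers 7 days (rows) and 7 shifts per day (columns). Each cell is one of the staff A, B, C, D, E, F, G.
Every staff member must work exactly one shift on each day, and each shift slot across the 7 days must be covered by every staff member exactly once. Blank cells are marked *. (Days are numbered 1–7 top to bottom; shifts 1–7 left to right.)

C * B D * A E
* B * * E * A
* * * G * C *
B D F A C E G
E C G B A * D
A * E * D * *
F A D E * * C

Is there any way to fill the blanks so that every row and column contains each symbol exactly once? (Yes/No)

Yes

No day or shift among the givens repeats a symbol, and propagating forced cells runs into no contradiction.
One valid completion exists (for instance, C G B D F A E / G B C F E D A / D E A G B C F / B D F A C E G / E C G B A F D / A F E C D G B / F A D E G B C).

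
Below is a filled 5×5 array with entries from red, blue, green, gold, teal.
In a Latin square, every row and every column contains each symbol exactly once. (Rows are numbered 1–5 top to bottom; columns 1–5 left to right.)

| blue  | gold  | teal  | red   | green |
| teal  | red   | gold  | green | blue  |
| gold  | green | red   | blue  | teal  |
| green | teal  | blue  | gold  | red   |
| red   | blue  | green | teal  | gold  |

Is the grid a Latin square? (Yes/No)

Yes

Each row is a permutation of the 5 symbols, and so is each column.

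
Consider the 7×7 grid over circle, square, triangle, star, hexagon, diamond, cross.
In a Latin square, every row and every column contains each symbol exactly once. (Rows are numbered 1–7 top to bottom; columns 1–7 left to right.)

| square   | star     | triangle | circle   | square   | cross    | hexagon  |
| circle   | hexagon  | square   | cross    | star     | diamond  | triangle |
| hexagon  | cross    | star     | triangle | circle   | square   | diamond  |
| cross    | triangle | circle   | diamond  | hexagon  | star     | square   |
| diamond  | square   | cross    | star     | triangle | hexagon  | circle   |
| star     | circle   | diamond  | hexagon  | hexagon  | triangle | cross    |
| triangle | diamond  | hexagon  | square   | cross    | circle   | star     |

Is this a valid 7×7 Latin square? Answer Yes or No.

No

Row 1 contains square twice (at columns 1 and 5); row 6 is also not a permutation.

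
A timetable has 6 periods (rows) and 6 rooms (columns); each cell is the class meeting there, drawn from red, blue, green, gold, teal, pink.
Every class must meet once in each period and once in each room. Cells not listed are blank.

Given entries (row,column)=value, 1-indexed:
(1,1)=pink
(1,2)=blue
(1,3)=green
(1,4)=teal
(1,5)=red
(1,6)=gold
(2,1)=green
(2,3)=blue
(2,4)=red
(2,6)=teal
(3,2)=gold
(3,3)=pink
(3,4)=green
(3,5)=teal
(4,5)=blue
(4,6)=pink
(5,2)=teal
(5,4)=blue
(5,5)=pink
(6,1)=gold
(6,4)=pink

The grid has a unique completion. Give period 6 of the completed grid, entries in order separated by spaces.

Period 6, room 5: period 6 has {gold, pink} and room 5 has {red, blue, teal, pink}, leaving only green.
Period 6, room 2: period 6 has {green, gold, pink} and room 2 has {blue, gold, teal}, leaving only red.
Period 6, room 3: period 6 has {red, green, gold, pink} and room 3 has {blue, green, pink}, leaving only teal.
Period 6, room 6: period 6 has {red, green, gold, teal, pink} and room 6 has {gold, teal, pink}, leaving only blue.
So period 6 reads: gold red teal pink green blue.

gold red teal pink green blue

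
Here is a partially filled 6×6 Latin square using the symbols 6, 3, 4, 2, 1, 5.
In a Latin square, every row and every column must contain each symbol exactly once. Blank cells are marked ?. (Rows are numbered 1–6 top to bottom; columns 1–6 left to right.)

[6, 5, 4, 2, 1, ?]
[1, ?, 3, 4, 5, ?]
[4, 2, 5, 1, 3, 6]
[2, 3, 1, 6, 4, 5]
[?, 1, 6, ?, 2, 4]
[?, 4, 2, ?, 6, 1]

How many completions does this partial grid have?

2

Row 1, column 6: eliminating its row and column leaves {3}.
Row 2, column 2: eliminating its row and column leaves {6}.
Row 2, column 6: eliminating its row and column leaves {2}.
Row 5, column 1: eliminating its row and column leaves {3, 5}.
Row 5, column 4: eliminating its row and column leaves {3, 5}.
Row 6, column 1: eliminating its row and column leaves {3, 5}.
Row 6, column 4: eliminating its row and column leaves {3, 5}.
Enumerating the assignments across these blanks that avoid any row or column repeat gives 2 completions.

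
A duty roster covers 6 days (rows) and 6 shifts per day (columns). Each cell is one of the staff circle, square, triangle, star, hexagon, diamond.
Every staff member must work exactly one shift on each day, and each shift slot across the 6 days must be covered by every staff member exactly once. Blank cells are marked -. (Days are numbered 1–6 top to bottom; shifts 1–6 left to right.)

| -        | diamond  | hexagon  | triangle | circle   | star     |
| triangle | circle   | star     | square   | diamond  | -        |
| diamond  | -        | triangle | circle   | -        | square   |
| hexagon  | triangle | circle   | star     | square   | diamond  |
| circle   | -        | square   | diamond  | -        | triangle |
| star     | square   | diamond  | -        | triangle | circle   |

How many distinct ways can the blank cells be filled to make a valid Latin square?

2

Day 1, shift 1: eliminating its day and shift leaves {square}.
Day 2, shift 6: eliminating its day and shift leaves {hexagon}.
Day 3, shift 2: eliminating its day and shift leaves {star, hexagon}.
Day 3, shift 5: eliminating its day and shift leaves {star, hexagon}.
Day 5, shift 2: eliminating its day and shift leaves {star, hexagon}.
Day 5, shift 5: eliminating its day and shift leaves {star, hexagon}.
Day 6, shift 4: eliminating its day and shift leaves {hexagon}.
Enumerating the assignments across these blanks that avoid any day or shift repeat gives 2 completions.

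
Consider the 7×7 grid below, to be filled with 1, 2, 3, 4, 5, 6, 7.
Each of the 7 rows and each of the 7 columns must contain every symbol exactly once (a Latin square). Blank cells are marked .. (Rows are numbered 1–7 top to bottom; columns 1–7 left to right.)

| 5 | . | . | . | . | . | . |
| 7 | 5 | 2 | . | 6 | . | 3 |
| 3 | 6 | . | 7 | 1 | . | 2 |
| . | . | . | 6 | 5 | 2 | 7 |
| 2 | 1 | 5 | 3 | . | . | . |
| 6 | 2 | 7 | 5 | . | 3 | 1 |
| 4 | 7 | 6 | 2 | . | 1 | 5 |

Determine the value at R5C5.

7

Row 2, column 6: row 2 has {2, 3, 5, 6, 7} and column 6 has {1, 2, 3}, leaving only 4.
Row 2, column 4: row 2 has {2, 3, 4, 5, 6, 7} and column 4 has {2, 3, 5, 6, 7}, leaving only 1.
Row 1, column 4: row 1 has {5} and column 4 has {1, 2, 3, 5, 6, 7}, leaving only 4.
Row 1, column 2: row 1 has {4, 5} and column 2 has {1, 2, 5, 6, 7}, leaving only 3.
Row 1, column 3: row 1 has {3, 4, 5} and column 3 has {2, 5, 6, 7}, leaving only 1.
Row 1, column 7: row 1 has {1, 3, 4, 5} and column 7 has {1, 2, 3, 5, 7}, leaving only 6.
Row 1, column 6: row 1 has {1, 3, 4, 5, 6} and column 6 has {1, 2, 3, 4}, leaving only 7.
Row 1, column 5: row 1 has {1, 3, 4, 5, 6, 7} and column 5 has {1, 5, 6}, leaving only 2.
Row 3, column 3: row 3 has {1, 2, 3, 6, 7} and column 3 has {1, 2, 5, 6, 7}, leaving only 4.
Row 3, column 6: row 3 has {1, 2, 3, 4, 6, 7} and column 6 has {1, 2, 3, 4, 7}, leaving only 5.
Row 4, column 1: row 4 has {2, 5, 6, 7} and column 1 has {2, 3, 4, 5, 6, 7}, leaving only 1.
Row 4, column 2: row 4 has {1, 2, 5, 6, 7} and column 2 has {1, 2, 3, 5, 6, 7}, leaving only 4.
Row 4, column 3: row 4 has {1, 2, 4, 5, 6, 7} and column 3 has {1, 2, 4, 5, 6, 7}, leaving only 3.
Row 5, column 6: row 5 has {1, 2, 3, 5} and column 6 has {1, 2, 3, 4, 5, 7}, leaving only 6.
Row 5, column 7: row 5 has {1, 2, 3, 5, 6} and column 7 has {1, 2, 3, 5, 6, 7}, leaving only 4.
Row 5 already has {1, 2, 3, 4, 5, 6} and column 5 already has {1, 2, 5, 6}, so row 5, column 5 must be 7.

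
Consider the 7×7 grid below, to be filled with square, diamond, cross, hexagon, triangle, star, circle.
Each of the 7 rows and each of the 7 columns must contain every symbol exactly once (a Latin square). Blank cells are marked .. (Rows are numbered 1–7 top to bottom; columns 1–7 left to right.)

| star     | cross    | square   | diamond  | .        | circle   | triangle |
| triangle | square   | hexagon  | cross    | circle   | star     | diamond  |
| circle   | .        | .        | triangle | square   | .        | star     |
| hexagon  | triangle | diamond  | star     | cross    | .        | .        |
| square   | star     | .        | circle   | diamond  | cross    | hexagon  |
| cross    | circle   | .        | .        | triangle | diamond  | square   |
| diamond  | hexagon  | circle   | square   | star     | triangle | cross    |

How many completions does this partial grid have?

1

Row 1, column 5: eliminating its row and column leaves {hexagon}.
Row 3, column 2: eliminating its row and column leaves {diamond}.
Row 3, column 3: eliminating its row and column leaves {cross}.
Row 3, column 6: eliminating its row and column leaves {hexagon}.
Row 4, column 6: eliminating its row and column leaves {square}.
Row 4, column 7: eliminating its row and column leaves {circle}.
Row 5, column 3: eliminating its row and column leaves {triangle}.
Row 6, column 3: eliminating its row and column leaves {star}.
Row 6, column 4: eliminating its row and column leaves {hexagon}.
Only one assignment across all blanks avoids any row or column repeat, giving 1 completion.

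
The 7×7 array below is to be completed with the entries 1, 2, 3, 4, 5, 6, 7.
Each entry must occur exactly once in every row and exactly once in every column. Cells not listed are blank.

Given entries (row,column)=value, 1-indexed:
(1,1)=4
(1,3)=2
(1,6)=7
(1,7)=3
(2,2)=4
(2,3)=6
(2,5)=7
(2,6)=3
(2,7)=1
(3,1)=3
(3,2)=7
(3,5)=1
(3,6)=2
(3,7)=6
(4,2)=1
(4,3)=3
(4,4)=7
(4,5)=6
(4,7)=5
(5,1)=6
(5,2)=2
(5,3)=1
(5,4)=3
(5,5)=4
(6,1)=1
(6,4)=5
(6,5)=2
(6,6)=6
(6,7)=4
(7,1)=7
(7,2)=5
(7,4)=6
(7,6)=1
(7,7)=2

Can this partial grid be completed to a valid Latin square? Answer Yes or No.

No row or column among the givens repeats a symbol, and propagating forced cells runs into no contradiction.
One valid completion exists (for instance, 4 6 2 1 5 7 3 / 5 4 6 2 7 3 1 / 3 7 5 4 1 2 6 / 2 1 3 7 6 4 5 / 6 2 1 3 4 5 7 / 1 3 7 5 2 6 4 / 7 5 4 6 3 1 2).

Yes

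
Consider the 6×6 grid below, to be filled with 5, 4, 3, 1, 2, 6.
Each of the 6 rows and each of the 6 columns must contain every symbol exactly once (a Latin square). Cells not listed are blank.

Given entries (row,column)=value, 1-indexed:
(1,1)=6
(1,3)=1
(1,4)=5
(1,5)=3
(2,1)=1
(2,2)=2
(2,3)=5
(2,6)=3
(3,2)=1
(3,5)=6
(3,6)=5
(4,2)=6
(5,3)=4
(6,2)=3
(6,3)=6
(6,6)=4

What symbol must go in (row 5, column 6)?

Row 1, column 2: row 1 has {5, 3, 1, 6} and column 2 has {3, 1, 2, 6}, leaving only 4.
Row 1, column 6: row 1 has {5, 4, 3, 1, 6} and column 6 has {5, 4, 3}, leaving only 2.
Row 2, column 5: row 2 has {5, 3, 1, 2} and column 5 has {3, 6}, leaving only 4.
Row 2, column 4: row 2 has {5, 4, 3, 1, 2} and column 4 has {5}, leaving only 6.
Row 4, column 6: row 4 has {6} and column 6 has {5, 4, 3, 2}, leaving only 1.
Row 5 already has {4} and column 6 already has {5, 4, 3, 1, 2}, so row 5, column 6 must be 6.

6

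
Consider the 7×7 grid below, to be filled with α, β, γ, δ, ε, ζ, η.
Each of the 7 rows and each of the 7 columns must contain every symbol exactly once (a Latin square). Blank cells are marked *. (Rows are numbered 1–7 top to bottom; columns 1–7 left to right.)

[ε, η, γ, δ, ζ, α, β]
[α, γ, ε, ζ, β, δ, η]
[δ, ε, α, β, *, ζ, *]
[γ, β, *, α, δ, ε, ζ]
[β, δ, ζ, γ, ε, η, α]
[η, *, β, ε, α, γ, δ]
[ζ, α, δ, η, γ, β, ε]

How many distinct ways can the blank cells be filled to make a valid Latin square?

1

Row 3, column 5: eliminating its row and column leaves {η}.
Row 3, column 7: eliminating its row and column leaves {γ}.
Row 4, column 3: eliminating its row and column leaves {η}.
Row 6, column 2: eliminating its row and column leaves {ζ}.
Only one assignment across all blanks avoids any row or column repeat, giving 1 completion.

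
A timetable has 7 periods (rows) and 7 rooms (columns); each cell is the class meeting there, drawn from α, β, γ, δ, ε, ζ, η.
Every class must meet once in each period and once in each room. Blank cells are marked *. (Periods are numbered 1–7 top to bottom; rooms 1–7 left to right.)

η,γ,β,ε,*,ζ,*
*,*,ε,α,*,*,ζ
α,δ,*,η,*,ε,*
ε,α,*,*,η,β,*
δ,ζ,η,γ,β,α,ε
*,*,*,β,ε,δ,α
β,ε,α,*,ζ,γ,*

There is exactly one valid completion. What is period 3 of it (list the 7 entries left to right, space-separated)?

Period 3, room 5: period 3 has {α, δ, ε, η} and room 5 has {β, ε, ζ, η}, leaving only γ.
Period 3, room 3: period 3 has {α, γ, δ, ε, η} and room 3 has {α, β, ε, η}, leaving only ζ.
Period 3, room 7: period 3 has {α, γ, δ, ε, ζ, η} and room 7 has {α, ε, ζ}, leaving only β.
So period 3 reads: α δ ζ η γ ε β.

α δ ζ η γ ε β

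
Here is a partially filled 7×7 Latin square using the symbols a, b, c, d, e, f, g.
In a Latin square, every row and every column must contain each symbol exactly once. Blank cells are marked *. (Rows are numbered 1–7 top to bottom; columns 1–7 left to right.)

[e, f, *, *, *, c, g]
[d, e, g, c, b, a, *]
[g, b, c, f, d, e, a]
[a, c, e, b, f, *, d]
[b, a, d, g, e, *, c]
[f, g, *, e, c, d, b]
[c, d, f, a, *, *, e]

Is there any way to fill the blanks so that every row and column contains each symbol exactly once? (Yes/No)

Yes

No row or column among the givens repeats a symbol, and propagating forced cells runs into no contradiction.
One valid completion exists (for instance, e f b d a c g / d e g c b a f / g b c f d e a / a c e b f g d / b a d g e f c / f g a e c d b / c d f a g b e).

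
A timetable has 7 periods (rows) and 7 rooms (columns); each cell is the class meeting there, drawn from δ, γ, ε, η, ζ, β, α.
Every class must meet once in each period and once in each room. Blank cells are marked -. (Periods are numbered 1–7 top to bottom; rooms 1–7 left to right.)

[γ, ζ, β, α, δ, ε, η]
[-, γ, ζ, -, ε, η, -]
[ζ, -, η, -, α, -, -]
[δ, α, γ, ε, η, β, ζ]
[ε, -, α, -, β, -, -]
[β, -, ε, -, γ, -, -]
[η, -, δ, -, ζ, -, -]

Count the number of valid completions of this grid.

Period 2, room 1: eliminating its period and room leaves {α}.
Period 2, room 4: eliminating its period and room leaves {δ, β}.
Period 2, room 7: eliminating its period and room leaves {δ, β, α}.
Period 3, room 2: eliminating its period and room leaves {δ, ε, β}.
Period 3, room 4: eliminating its period and room leaves {δ, γ, β}.
Period 3, room 6: eliminating its period and room leaves {δ, γ}.
Period 3, room 7: eliminating its period and room leaves {δ, γ, ε, β}.
Period 5, room 2: eliminating its period and room leaves {δ, η}.
Period 5, room 4: eliminating its period and room leaves {δ, γ, η, ζ}.
Period 5, room 6: eliminating its period and room leaves {δ, γ, ζ}.
Period 5, room 7: eliminating its period and room leaves {δ, γ}.
Period 6, room 2: eliminating its period and room leaves {δ, η}.
Period 6, room 4: eliminating its period and room leaves {δ, η, ζ}.
Period 6, room 6: eliminating its period and room leaves {δ, ζ, α}.
Period 6, room 7: eliminating its period and room leaves {δ, α}.
Period 7, room 2: eliminating its period and room leaves {ε, β}.
Period 7, room 4: eliminating its period and room leaves {γ, β}.
Period 7, room 6: eliminating its period and room leaves {γ, α}.
Period 7, room 7: eliminating its period and room leaves {γ, ε, β, α}.
Enumerating the assignments across these blanks that avoid any period or room repeat gives 9 completions.

9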